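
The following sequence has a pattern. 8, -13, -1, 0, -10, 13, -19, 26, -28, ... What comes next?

39

Split by position mod 2 into 2 tracks.
Track A: 8, -1, -10, -19, -28 — arithmetic with common difference −9.
Track B: -13, 0, 13, 26 — arithmetic with common difference +13.
Term 10 comes from track B (its 5th entry): 39.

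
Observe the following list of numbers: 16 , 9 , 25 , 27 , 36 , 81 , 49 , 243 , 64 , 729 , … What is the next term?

81

The terms cycle through 2 interleaved subsequences.
Track A: 16, 25, 36, 49, 64 (consecutive squares n² from n = 4).
Track B: 9, 27, 81, 243, 729 (powers of 3).
Position 11 falls in track A as its term 6, giving 81.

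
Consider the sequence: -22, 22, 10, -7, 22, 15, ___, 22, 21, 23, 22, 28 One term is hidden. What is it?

8

Split by position mod 3: positions 1, 4, 7, … form one track, and each other residue class forms its own.
Stream A: -22, -7, ?, 23 (linear: a_n = -37 + 15·n).
Stream B: 22, 22, 22, 22 (constant 22).
Stream C: 10, 15, 21, 28 (triangular numbers n(n+1)/2 for n = 4, 5, …).
Filling stream A at index 3 by its rule yields 8.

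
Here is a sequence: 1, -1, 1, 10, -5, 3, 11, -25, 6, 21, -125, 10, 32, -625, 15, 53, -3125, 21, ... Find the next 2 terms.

85, -15625

Split by position mod 3: positions 1, 4, 7, … form one track, and each other residue class forms its own.
Subsequence A: 1, 10, 11, 21, 32, 53. A Fibonacci-like recurrence a_n = a_{n-1} + a_{n-2}.
Subsequence B: -1, -5, -25, -125, -625, -3125. A geometric progression (common ratio 5).
Subsequence C: 1, 3, 6, 10, 15, 21. Triangular numbers n(n+1)/2 for n = 1, 2, ….
Position 19 falls in subsequence A as its term 7, giving 85.
The 20th slot belongs to subsequence B; its 7th term is -15625.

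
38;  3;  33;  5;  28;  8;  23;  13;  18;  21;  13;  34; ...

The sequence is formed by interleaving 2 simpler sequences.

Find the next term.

8

Positions 1, 3, 5, … form one subsequence and positions 2, 4, 6, … form another.
Stream A: 38, 33, 28, 23, 18, 13. Arithmetic with common difference −5.
Stream B: 3, 5, 8, 13, 21, 34. A Fibonacci-like recurrence a_n = a_{n-1} + a_{n-2}.
Position 13 → stream A, term 7 = 8.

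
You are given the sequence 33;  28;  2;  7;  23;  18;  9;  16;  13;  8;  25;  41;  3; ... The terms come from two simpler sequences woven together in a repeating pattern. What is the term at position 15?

66

Positions follow the repeating pattern AABB; grouping by letter gives 2 tracks.
Track A = 33, 28, 23, 18, 13, 8, 3: arithmetic with common difference −5.
Track B = 2, 7, 9, 16, 25, 41: a Fibonacci-like recurrence a_n = a_{n-1} + a_{n-2}.
Position 15 falls in track B as its term 7, giving 66.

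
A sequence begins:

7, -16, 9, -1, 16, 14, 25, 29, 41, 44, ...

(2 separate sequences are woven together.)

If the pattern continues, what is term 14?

Taking every 2nd term gives 2 separate tracks.
Stream A = 7, 9, 16, 25, 41: a Fibonacci-like recurrence a_n = a_{n-1} + a_{n-2}.
Stream B = -16, -1, 14, 29, 44: arithmetic with common difference +15.
Term 14 comes from stream B (its 7th entry): 74.

74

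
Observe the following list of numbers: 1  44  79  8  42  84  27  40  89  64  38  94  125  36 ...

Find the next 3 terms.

The terms cycle through 3 interleaved subsequences.
Stream A: 1, 8, 27, 64, 125 — perfect cubes starting at 1³.
Stream B: 44, 42, 40, 38, 36 — arithmetic, step −2.
Stream C: 79, 84, 89, 94 — adding 5 each time.
Position 15 → stream C, term 5 = 99.
Position 16 → stream A, term 6 = 216.
Term 17 comes from stream B (its 6th entry): 34.

99, 216, 34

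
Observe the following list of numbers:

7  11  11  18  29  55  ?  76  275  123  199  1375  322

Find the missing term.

47

The slot pattern repeats as AAB (period 3), so there are 2 interleaved tracks.
Track A = 7, 11, 18, 29, ?, 76, 123, 199, 322: each term equals the sum of the previous two.
Track B = 11, 55, 275, 1375: a geometric progression (common ratio 5).
Filling track A at index 5 by its rule yields 47.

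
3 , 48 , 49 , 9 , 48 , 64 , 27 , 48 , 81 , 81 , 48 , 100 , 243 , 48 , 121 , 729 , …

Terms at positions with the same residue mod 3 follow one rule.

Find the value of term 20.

Split by position mod 3: positions 1, 4, 7, … form one track, and each other residue class forms its own.
Track A is 3, 9, 27, 81, 243, 729, which is geometric, ×3 each step.
Track B is 48, 48, 48, 48, 48, which is constant 48.
Track C is 49, 64, 81, 100, 121, which is consecutive squares n² from n = 7.
Position 20 → track B, term 7 = 48.

48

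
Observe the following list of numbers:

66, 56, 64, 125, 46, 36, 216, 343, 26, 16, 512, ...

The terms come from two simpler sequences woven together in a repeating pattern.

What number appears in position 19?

The slot pattern repeats as AABB (period 4), so there are 2 interleaved tracks.
Stream A: 66, 56, 46, 36, 26, 16. Arithmetic, step −10.
Stream B: 64, 125, 216, 343, 512. Consecutive cubes n³ from n = 4.
Term 19 comes from stream B (its 9th entry): 1728.

1728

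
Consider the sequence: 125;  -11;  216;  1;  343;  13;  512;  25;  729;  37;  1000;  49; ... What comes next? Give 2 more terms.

1331, 61

Split by position mod 2 into 2 tracks.
Subsequence A = 125, 216, 343, 512, 729, 1000: the cubes 5³, 6³, 7³, ….
Subsequence B = -11, 1, 13, 25, 37, 49: arithmetic, step +12.
Position 13 falls in subsequence A as its term 7, giving 1331.
The 14th slot belongs to subsequence B; its 7th term is 61.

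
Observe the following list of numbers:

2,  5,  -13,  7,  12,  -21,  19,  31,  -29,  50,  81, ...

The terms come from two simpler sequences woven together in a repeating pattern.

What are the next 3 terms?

The slot pattern repeats as AAB (period 3), so there are 2 interleaved tracks.
Track A: 2, 5, 7, 12, 19, 31, 50, 81 (each term equals the sum of the previous two).
Track B: -13, -21, -29 (subtracting 8 each time).
Term 12 comes from track B (its 4th entry): -37.
Position 13 falls in track A as its term 9, giving 131.
Position 14 falls in track A as its term 10, giving 212.

-37, 131, 212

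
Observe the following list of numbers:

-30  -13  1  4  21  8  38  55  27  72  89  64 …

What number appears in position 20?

191

The slot pattern repeats as AAB (period 3), so there are 2 interleaved tracks.
Track A = -30, -13, 4, 21, 38, 55, 72, 89: adding 17 each time.
Track B = 1, 8, 27, 64: perfect cubes starting at 1³.
The 20th slot belongs to track A; its 14th term is 191.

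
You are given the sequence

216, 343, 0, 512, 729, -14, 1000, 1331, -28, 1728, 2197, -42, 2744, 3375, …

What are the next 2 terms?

-56, 4096

Positions follow the repeating pattern AAB; grouping by letter gives 2 tracks.
Stream A: 216, 343, 512, 729, 1000, 1331, 1728, 2197, 2744, 3375 (the cubes 6³, 7³, 8³, …).
Stream B: 0, -14, -28, -42 (arithmetic with common difference −14).
Term 15 comes from stream B (its 5th entry): -56.
Position 16 → stream A, term 11 = 4096.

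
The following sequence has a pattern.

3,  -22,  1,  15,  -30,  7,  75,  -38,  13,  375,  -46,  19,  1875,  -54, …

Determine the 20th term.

Split by position mod 3 into 3 tracks.
Subsequence A: 3, 15, 75, 375, 1875 — a geometric progression (common ratio 5).
Subsequence B: -22, -30, -38, -46, -54 — subtracting 8 each time.
Subsequence C: 1, 7, 13, 19 — arithmetic with common difference +6.
Term 20 comes from subsequence B (its 7th entry): -70.

-70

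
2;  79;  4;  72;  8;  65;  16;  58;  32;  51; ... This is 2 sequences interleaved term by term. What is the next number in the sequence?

64

The terms cycle through 2 interleaved subsequences.
Track A = 2, 4, 8, 16, 32: powers of 2.
Track B = 79, 72, 65, 58, 51: subtracting 7 each time.
The 11th slot belongs to track A; its 6th term is 64.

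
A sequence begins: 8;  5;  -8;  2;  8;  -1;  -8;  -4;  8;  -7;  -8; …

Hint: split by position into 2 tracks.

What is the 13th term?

Positions 1, 3, 5, … form one subsequence and positions 2, 4, 6, … form another.
Track A: 8, -8, 8, -8, 8, -8 (the oscillation 8·(−1)^(n+1)).
Track B: 5, 2, -1, -4, -7 (linear: a_n = 8 − 3·n).
The 13th slot belongs to track A; its 7th term is 8.

8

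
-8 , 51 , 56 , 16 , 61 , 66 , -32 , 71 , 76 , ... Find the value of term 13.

-128

The slot pattern repeats as ABB (period 3), so there are 2 interleaved tracks.
Subsequence A = -8, 16, -32: a geometric progression (common ratio -2).
Subsequence B = 51, 56, 61, 66, 71, 76: arithmetic, step +5.
Position 13 falls in subsequence A as its term 5, giving -128.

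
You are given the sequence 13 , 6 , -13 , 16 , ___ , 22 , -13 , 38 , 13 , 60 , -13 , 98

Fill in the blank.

13

Split by position mod 2 into 2 tracks.
Track A: 13, -13, ?, -13, 13, -13. Alternating ±13.
Track B: 6, 16, 22, 38, 60, 98. A Fibonacci-like recurrence a_n = a_{n-1} + a_{n-2}.
Track A's pattern makes the blank 13.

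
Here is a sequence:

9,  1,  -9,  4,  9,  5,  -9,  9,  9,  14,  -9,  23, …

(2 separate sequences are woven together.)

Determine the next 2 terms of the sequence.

Positions 1, 3, 5, … form one subsequence and positions 2, 4, 6, … form another.
Track A: 9, -9, 9, -9, 9, -9 (the oscillation 9·(−1)^(n+1)).
Track B: 1, 4, 5, 9, 14, 23 (each term equals the sum of the previous two).
The 13th slot belongs to track A; its 7th term is 9.
Position 14 falls in track B as its term 7, giving 37.

9, 37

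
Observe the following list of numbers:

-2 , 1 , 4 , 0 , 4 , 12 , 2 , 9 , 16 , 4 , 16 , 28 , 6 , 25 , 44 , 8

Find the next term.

36

The terms cycle through 3 interleaved subsequences.
Track A = -2, 0, 2, 4, 6, 8: adding 2 each time.
Track B = 1, 4, 9, 16, 25: the squares 1², 2², 3², ….
Track C = 4, 12, 16, 28, 44: each term equals the sum of the previous two.
The 17th slot belongs to track B; its 6th term is 36.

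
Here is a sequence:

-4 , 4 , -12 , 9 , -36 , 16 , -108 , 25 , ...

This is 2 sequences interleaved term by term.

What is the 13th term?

-2916

Taking every 2nd term gives 2 separate tracks.
Subsequence A: -4, -12, -36, -108 — geometric with ratio 3.
Subsequence B: 4, 9, 16, 25 — the squares 2², 3², 4², ….
Position 13 → subsequence A, term 7 = -2916.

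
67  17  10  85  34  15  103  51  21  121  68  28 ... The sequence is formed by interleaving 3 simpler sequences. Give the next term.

139

Read the sequence 3 terms at a time; column i is its own pattern.
Stream A: 67, 85, 103, 121. Arithmetic, step +18.
Stream B: 17, 34, 51, 68. Arithmetic, step +17.
Stream C: 10, 15, 21, 28. Triangular numbers starting at T_4.
Position 13 falls in stream A as its term 5, giving 139.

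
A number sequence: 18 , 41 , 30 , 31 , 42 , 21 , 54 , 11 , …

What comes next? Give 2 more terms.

66, 1

Odd-indexed and even-indexed terms follow separate rules.
Subsequence A: 18, 30, 42, 54 — linear: a_n = 6 + 12·n.
Subsequence B: 41, 31, 21, 11 — arithmetic with common difference −10.
Term 9 comes from subsequence A (its 5th entry): 66.
Position 10 → subsequence B, term 5 = 1.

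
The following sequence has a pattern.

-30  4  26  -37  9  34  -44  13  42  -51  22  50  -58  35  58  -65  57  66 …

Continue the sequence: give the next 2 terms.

-72, 92

Split by position mod 3: positions 1, 4, 7, … form one track, and each other residue class forms its own.
Track A = -30, -37, -44, -51, -58, -65: linear: a_n = -23 − 7·n.
Track B = 4, 9, 13, 22, 35, 57: Fibonacci-style (each term is the sum of the two before it).
Track C = 26, 34, 42, 50, 58, 66: adding 8 each time.
The 19th slot belongs to track A; its 7th term is -72.
Position 20 falls in track B as its term 7, giving 92.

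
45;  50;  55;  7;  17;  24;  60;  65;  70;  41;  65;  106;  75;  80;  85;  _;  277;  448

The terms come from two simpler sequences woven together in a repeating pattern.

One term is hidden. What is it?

171

Positions follow the repeating pattern AAABBB; grouping by letter gives 2 tracks.
Stream A: 45, 50, 55, 60, 65, 70, 75, 80, 85 — arithmetic, step +5.
Stream B: 7, 17, 24, 41, 65, 106, ?, 277, 448 — Fibonacci-style (each term is the sum of the two before it).
The gap is stream B's term 7; the rule gives 171.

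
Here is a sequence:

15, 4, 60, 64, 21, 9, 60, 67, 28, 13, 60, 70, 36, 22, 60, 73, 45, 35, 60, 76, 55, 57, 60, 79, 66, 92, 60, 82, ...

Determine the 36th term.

Split by position mod 4 into 4 tracks.
Track A = 15, 21, 28, 36, 45, 55, 66: triangular numbers starting at T_5.
Track B = 4, 9, 13, 22, 35, 57, 92: Fibonacci-style (each term is the sum of the two before it).
Track C = 60, 60, 60, 60, 60, 60, 60: always 60.
Track D = 64, 67, 70, 73, 76, 79, 82: adding 3 each time.
Position 36 falls in track D as its term 9, giving 88.

88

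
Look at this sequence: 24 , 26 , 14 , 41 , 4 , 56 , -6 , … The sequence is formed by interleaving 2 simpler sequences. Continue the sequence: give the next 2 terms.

Positions 1, 3, 5, … form one subsequence and positions 2, 4, 6, … form another.
Track A: 24, 14, 4, -6 (linear: a_n = 34 − 10·n).
Track B: 26, 41, 56 (arithmetic, step +15).
Term 8 comes from track B (its 4th entry): 71.
Position 9 → track A, term 5 = -16.

71, -16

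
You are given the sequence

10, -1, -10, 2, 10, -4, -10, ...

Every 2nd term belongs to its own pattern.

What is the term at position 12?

32

Odd-indexed and even-indexed terms follow separate rules.
Track A: 10, -10, 10, -10. Alternating ±10.
Track B: -1, 2, -4. A geometric progression (common ratio -2).
Term 12 comes from track B (its 6th entry): 32.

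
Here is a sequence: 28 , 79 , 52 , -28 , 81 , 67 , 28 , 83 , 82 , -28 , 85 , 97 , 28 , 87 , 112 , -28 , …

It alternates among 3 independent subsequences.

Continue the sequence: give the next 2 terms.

89, 127

Taking every 3rd term gives 3 separate tracks.
Subsequence A: 28, -28, 28, -28, 28, -28 (alternating ±28).
Subsequence B: 79, 81, 83, 85, 87 (arithmetic with common difference +2).
Subsequence C: 52, 67, 82, 97, 112 (arithmetic, step +15).
Position 17 → subsequence B, term 6 = 89.
Position 18 falls in subsequence C as its term 6, giving 127.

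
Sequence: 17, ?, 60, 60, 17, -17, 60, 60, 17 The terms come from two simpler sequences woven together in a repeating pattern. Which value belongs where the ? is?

-17

Positions follow the repeating pattern AABB; grouping by letter gives 2 tracks.
Track A = 17, ?, 17, -17, 17: oscillating between 17 and -17.
Track B = 60, 60, 60, 60: constant 60.
Track A's pattern makes the blank -17.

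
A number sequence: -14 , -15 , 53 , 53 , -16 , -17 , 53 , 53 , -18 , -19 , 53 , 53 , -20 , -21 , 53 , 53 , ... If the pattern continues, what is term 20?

The slot pattern repeats as AABB (period 4), so there are 2 interleaved tracks.
Stream A: -14, -15, -16, -17, -18, -19, -20, -21 — arithmetic, step −1.
Stream B: 53, 53, 53, 53, 53, 53, 53, 53 — the constant sequence 53.
Term 20 comes from stream B (its 10th entry): 53.

53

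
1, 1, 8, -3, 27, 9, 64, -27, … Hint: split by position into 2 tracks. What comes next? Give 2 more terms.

Split by position mod 2 into 2 tracks.
Track A: 1, 8, 27, 64. Perfect cubes starting at 1³.
Track B: 1, -3, 9, -27. Geometric, ×-3 each step.
Term 9 comes from track A (its 5th entry): 125.
The 10th slot belongs to track B; its 5th term is 81.

125, 81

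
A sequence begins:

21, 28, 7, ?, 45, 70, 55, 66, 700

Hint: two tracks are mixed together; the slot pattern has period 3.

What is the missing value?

The slot pattern repeats as AAB (period 3), so there are 2 interleaved tracks.
Stream A is 21, 28, ?, 45, 55, 66, which is triangular numbers n(n+1)/2 for n = 6, 7, ….
Stream B is 7, 70, 700, which is multiplying by 10 each time.
So the missing entry in stream A is 36.

36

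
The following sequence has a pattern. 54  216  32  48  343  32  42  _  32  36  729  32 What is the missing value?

512

Split by position mod 3 into 3 tracks.
Track A is 54, 48, 42, 36, which is arithmetic with common difference −6.
Track B is 216, 343, ?, 729, which is the cubes 6³, 7³, 8³, ….
Track C is 32, 32, 32, 32, which is the constant sequence 32.
So the missing entry in track B is 512.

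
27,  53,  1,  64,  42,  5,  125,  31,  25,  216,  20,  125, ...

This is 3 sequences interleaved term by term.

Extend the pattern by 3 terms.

Split by position mod 3 into 3 tracks.
Track A = 27, 64, 125, 216: perfect cubes starting at 3³.
Track B = 53, 42, 31, 20: arithmetic with common difference −11.
Track C = 1, 5, 25, 125: successive powers of 5.
Position 13 → track A, term 5 = 343.
The 14th slot belongs to track B; its 5th term is 9.
The 15th slot belongs to track C; its 5th term is 625.

343, 9, 625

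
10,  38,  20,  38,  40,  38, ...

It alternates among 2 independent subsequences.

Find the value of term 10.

38

Positions 1, 3, 5, … form one subsequence and positions 2, 4, 6, … form another.
Stream A: 10, 20, 40 (geometric with ratio 2).
Stream B: 38, 38, 38 (constant 38).
Position 10 falls in stream B as its term 5, giving 38.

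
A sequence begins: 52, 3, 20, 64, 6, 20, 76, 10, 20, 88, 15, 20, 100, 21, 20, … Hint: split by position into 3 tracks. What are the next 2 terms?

112, 28

Split by position mod 3: positions 1, 4, 7, … form one track, and each other residue class forms its own.
Subsequence A is 52, 64, 76, 88, 100, which is adding 12 each time.
Subsequence B is 3, 6, 10, 15, 21, which is triangular numbers n(n+1)/2 for n = 2, 3, ….
Subsequence C is 20, 20, 20, 20, 20, which is the constant sequence 20.
Position 16 falls in subsequence A as its term 6, giving 112.
Position 17 → subsequence B, term 6 = 28.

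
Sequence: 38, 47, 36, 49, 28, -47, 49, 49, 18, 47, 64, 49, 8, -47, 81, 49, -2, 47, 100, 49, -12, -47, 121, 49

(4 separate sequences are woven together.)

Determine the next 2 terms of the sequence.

The terms cycle through 4 interleaved subsequences.
Stream A is 38, 28, 18, 8, -2, -12, which is arithmetic with common difference −10.
Stream B is 47, -47, 47, -47, 47, -47, which is alternating ±47.
Stream C is 36, 49, 64, 81, 100, 121, which is the squares 6², 7², 8², ….
Stream D is 49, 49, 49, 49, 49, 49, which is constant 49.
Position 25 falls in stream A as its term 7, giving -22.
Position 26 → stream B, term 7 = 47.

-22, 47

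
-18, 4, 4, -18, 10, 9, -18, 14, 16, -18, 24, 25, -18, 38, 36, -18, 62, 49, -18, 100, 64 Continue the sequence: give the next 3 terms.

-18, 162, 81

Taking every 3rd term gives 3 separate tracks.
Track A = -18, -18, -18, -18, -18, -18, -18: constant -18.
Track B = 4, 10, 14, 24, 38, 62, 100: Fibonacci-style (each term is the sum of the two before it).
Track C = 4, 9, 16, 25, 36, 49, 64: consecutive squares n² from n = 2.
The 22nd slot belongs to track A; its 8th term is -18.
The 23rd slot belongs to track B; its 8th term is 162.
Position 24 falls in track C as its term 8, giving 81.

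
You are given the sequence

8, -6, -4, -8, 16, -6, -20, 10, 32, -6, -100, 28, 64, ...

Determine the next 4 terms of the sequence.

Read the sequence 4 terms at a time; column i is its own pattern.
Subsequence A: 8, 16, 32, 64 — powers 2^3, 2^4, 2^5, ….
Subsequence B: -6, -6, -6 — the constant sequence -6.
Subsequence C: -4, -20, -100 — geometric with ratio 5.
Subsequence D: -8, 10, 28 — arithmetic, step +18.
Position 14 → subsequence B, term 4 = -6.
Position 15 falls in subsequence C as its term 4, giving -500.
Position 16 falls in subsequence D as its term 4, giving 46.
Position 17 → subsequence A, term 5 = 128.

-6, -500, 46, 128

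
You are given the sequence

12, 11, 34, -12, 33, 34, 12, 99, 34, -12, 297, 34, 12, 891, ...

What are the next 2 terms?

The terms cycle through 3 interleaved subsequences.
Subsequence A = 12, -12, 12, -12, 12: alternating ±12.
Subsequence B = 11, 33, 99, 297, 891: geometric with ratio 3.
Subsequence C = 34, 34, 34, 34: constant 34.
Position 15 falls in subsequence C as its term 5, giving 34.
Position 16 falls in subsequence A as its term 6, giving -12.

34, -12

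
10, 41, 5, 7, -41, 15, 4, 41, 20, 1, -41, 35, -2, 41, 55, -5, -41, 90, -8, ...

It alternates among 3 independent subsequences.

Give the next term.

Split by position mod 3 into 3 tracks.
Track A: 10, 7, 4, 1, -2, -5, -8. Subtracting 3 each time.
Track B: 41, -41, 41, -41, 41, -41. Alternating ±41.
Track C: 5, 15, 20, 35, 55, 90. A Fibonacci-like recurrence a_n = a_{n-1} + a_{n-2}.
Position 20 → track B, term 7 = 41.

41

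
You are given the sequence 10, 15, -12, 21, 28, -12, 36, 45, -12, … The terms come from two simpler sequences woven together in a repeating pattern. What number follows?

Positions follow the repeating pattern AAB; grouping by letter gives 2 tracks.
Track A: 10, 15, 21, 28, 36, 45 (triangular numbers n(n+1)/2 for n = 4, 5, …).
Track B: -12, -12, -12 (always -12).
Position 10 falls in track A as its term 7, giving 55.

55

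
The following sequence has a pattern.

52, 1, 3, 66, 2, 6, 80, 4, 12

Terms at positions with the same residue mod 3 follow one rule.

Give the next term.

Split by position mod 3 into 3 tracks.
Stream A: 52, 66, 80 (adding 14 each time).
Stream B: 1, 2, 4 (powers of 2).
Stream C: 3, 6, 12 (geometric, ×2 each step).
Position 10 falls in stream A as its term 4, giving 94.

94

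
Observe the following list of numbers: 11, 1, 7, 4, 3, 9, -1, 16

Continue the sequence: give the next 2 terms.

-5, 25

Taking every 2nd term gives 2 separate tracks.
Stream A = 11, 7, 3, -1: arithmetic with common difference −4.
Stream B = 1, 4, 9, 16: perfect squares starting at 1².
Position 9 → stream A, term 5 = -5.
The 10th slot belongs to stream B; its 5th term is 25.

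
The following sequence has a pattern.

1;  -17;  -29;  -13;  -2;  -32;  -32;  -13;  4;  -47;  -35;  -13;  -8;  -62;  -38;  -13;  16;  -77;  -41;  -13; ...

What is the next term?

-32

Read the sequence 4 terms at a time; column i is its own pattern.
Track A is 1, -2, 4, -8, 16, which is a geometric progression (common ratio -2).
Track B is -17, -32, -47, -62, -77, which is subtracting 15 each time.
Track C is -29, -32, -35, -38, -41, which is arithmetic, step −3.
Track D is -13, -13, -13, -13, -13, which is always -13.
The 21st slot belongs to track A; its 6th term is -32.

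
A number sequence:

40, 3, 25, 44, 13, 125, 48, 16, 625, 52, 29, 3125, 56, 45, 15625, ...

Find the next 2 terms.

60, 74

The terms cycle through 3 interleaved subsequences.
Track A: 40, 44, 48, 52, 56 — adding 4 each time.
Track B: 3, 13, 16, 29, 45 — a Fibonacci-like recurrence a_n = a_{n-1} + a_{n-2}.
Track C: 25, 125, 625, 3125, 15625 — powers of 5.
Position 16 → track A, term 6 = 60.
The 17th slot belongs to track B; its 6th term is 74.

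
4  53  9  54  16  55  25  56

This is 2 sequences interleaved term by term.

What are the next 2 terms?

36, 57

Split by position mod 2 into 2 tracks.
Subsequence A: 4, 9, 16, 25 (the squares 2², 3², 4², …).
Subsequence B: 53, 54, 55, 56 (arithmetic, step +1).
The 9th slot belongs to subsequence A; its 5th term is 36.
The 10th slot belongs to subsequence B; its 5th term is 57.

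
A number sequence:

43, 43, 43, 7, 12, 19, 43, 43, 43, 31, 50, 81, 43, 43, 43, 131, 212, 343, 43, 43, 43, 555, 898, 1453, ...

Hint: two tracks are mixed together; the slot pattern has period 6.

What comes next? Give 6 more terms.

43, 43, 43, 2351, 3804, 6155

Reading positions in blocks of 6 reveals the pattern AAABBB — 2 tracks woven together.
Stream A: 43, 43, 43, 43, 43, 43, 43, 43, 43, 43, 43, 43 (the constant sequence 43).
Stream B: 7, 12, 19, 31, 50, 81, 131, 212, 343, 555, 898, 1453 (Fibonacci-style (each term is the sum of the two before it)).
Term 25 comes from stream A (its 13th entry): 43.
Term 26 comes from stream A (its 14th entry): 43.
Term 27 comes from stream A (its 15th entry): 43.
The 28th slot belongs to stream B; its 13th term is 2351.
The 29th slot belongs to stream B; its 14th term is 3804.
The 30th slot belongs to stream B; its 15th term is 6155.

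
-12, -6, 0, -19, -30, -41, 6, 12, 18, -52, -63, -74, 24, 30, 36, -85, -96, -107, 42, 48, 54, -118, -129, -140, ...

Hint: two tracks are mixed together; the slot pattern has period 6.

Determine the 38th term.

102

Reading positions in blocks of 6 reveals the pattern AAABBB — 2 tracks woven together.
Track A: -12, -6, 0, 6, 12, 18, 24, 30, 36, 42, 48, 54 (arithmetic, step +6).
Track B: -19, -30, -41, -52, -63, -74, -85, -96, -107, -118, -129, -140 (arithmetic with common difference −11).
Position 38 → track A, term 20 = 102.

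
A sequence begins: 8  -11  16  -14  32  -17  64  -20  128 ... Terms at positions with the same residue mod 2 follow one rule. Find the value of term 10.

-23

Taking every 2nd term gives 2 separate tracks.
Subsequence A: 8, 16, 32, 64, 128 — multiplying by 2 each time.
Subsequence B: -11, -14, -17, -20 — arithmetic, step −3.
Position 10 → subsequence B, term 5 = -23.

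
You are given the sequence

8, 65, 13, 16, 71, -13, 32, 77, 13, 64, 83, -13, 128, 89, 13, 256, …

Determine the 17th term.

Split by position mod 3: positions 1, 4, 7, … form one track, and each other residue class forms its own.
Subsequence A is 8, 16, 32, 64, 128, 256, which is powers of 2.
Subsequence B is 65, 71, 77, 83, 89, which is arithmetic, step +6.
Subsequence C is 13, -13, 13, -13, 13, which is alternating ±13.
Position 17 → subsequence B, term 6 = 95.

95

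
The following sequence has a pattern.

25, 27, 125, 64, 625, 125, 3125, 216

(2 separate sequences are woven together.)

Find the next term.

Taking every 2nd term gives 2 separate tracks.
Stream A is 25, 125, 625, 3125, which is powers of 5.
Stream B is 27, 64, 125, 216, which is consecutive cubes n³ from n = 3.
Term 9 comes from stream A (its 5th entry): 15625.

15625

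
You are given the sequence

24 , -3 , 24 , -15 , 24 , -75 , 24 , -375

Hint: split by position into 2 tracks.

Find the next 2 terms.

24, -1875

The terms cycle through 2 interleaved subsequences.
Track A: 24, 24, 24, 24 (the constant sequence 24).
Track B: -3, -15, -75, -375 (multiplying by 5 each time).
Position 9 → track A, term 5 = 24.
Term 10 comes from track B (its 5th entry): -1875.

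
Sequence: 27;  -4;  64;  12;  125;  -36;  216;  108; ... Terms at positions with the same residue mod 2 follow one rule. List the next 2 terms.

Positions 1, 3, 5, … form one subsequence and positions 2, 4, 6, … form another.
Subsequence A: 27, 64, 125, 216 — the cubes 3³, 4³, 5³, ….
Subsequence B: -4, 12, -36, 108 — geometric, ×-3 each step.
Term 9 comes from subsequence A (its 5th entry): 343.
Term 10 comes from subsequence B (its 5th entry): -324.

343, -324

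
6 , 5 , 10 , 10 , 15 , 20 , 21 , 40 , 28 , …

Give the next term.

Split by position mod 2 into 2 tracks.
Track A is 6, 10, 15, 21, 28, which is triangular numbers starting at T_3.
Track B is 5, 10, 20, 40, which is a geometric progression (common ratio 2).
Term 10 comes from track B (its 5th entry): 80.

80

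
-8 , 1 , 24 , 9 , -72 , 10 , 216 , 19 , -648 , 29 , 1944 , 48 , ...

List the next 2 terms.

Taking every 2nd term gives 2 separate tracks.
Subsequence A = -8, 24, -72, 216, -648, 1944: geometric, ×-3 each step.
Subsequence B = 1, 9, 10, 19, 29, 48: a Fibonacci-like recurrence a_n = a_{n-1} + a_{n-2}.
Term 13 comes from subsequence A (its 7th entry): -5832.
Position 14 → subsequence B, term 7 = 77.

-5832, 77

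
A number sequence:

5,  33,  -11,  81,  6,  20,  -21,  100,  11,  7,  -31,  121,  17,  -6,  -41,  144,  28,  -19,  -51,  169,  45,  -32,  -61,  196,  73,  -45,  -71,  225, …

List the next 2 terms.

Split by position mod 4: positions 1, 5, 9, … form one track, and each other residue class forms its own.
Track A is 5, 6, 11, 17, 28, 45, 73, which is each term equals the sum of the previous two.
Track B is 33, 20, 7, -6, -19, -32, -45, which is linear: a_n = 46 − 13·n.
Track C is -11, -21, -31, -41, -51, -61, -71, which is arithmetic with common difference −10.
Track D is 81, 100, 121, 144, 169, 196, 225, which is perfect squares starting at 9².
Position 29 falls in track A as its term 8, giving 118.
Position 30 → track B, term 8 = -58.

118, -58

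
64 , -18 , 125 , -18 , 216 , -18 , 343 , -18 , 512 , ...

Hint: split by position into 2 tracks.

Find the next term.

Odd-indexed and even-indexed terms follow separate rules.
Track A: 64, 125, 216, 343, 512. Perfect cubes starting at 4³.
Track B: -18, -18, -18, -18. Always -18.
The 10th slot belongs to track B; its 5th term is -18.

-18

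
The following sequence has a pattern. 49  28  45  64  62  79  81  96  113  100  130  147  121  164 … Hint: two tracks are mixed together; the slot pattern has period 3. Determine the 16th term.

144

Reading positions in blocks of 3 reveals the pattern ABB — 2 tracks woven together.
Stream A = 49, 64, 81, 100, 121: the squares 7², 8², 9², ….
Stream B = 28, 45, 62, 79, 96, 113, 130, 147, 164: arithmetic with common difference +17.
Term 16 comes from stream A (its 6th entry): 144.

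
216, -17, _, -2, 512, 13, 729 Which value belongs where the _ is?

Split by position mod 2 into 2 tracks.
Subsequence A: 216, ?, 512, 729 — consecutive cubes n³ from n = 6.
Subsequence B: -17, -2, 13 — arithmetic, step +15.
So the missing entry in subsequence A is 343.

343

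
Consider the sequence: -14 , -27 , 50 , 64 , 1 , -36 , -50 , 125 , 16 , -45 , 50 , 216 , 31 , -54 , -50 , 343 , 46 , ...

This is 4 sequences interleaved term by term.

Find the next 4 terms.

-63, 50, 512, 61

Split by position mod 4 into 4 tracks.
Subsequence A: -14, 1, 16, 31, 46 — linear: a_n = -29 + 15·n.
Subsequence B: -27, -36, -45, -54 — arithmetic with common difference −9.
Subsequence C: 50, -50, 50, -50 — oscillating between 50 and -50.
Subsequence D: 64, 125, 216, 343 — consecutive cubes n³ from n = 4.
Position 18 falls in subsequence B as its term 5, giving -63.
Position 19 → subsequence C, term 5 = 50.
Position 20 → subsequence D, term 5 = 512.
Position 21 → subsequence A, term 6 = 61.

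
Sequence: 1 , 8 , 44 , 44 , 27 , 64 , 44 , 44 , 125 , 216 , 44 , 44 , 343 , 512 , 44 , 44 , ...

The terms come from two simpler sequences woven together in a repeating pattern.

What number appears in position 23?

The slot pattern repeats as AABB (period 4), so there are 2 interleaved tracks.
Track A: 1, 8, 27, 64, 125, 216, 343, 512. Consecutive cubes n³ from n = 1.
Track B: 44, 44, 44, 44, 44, 44, 44, 44. Constant 44.
Position 23 → track B, term 11 = 44.

44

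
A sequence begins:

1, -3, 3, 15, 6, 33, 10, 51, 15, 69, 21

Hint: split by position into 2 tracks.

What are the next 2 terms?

Taking every 2nd term gives 2 separate tracks.
Stream A: 1, 3, 6, 10, 15, 21 (triangular numbers n(n+1)/2 for n = 1, 2, …).
Stream B: -3, 15, 33, 51, 69 (linear: a_n = -21 + 18·n).
Term 12 comes from stream B (its 6th entry): 87.
Term 13 comes from stream A (its 7th entry): 28.

87, 28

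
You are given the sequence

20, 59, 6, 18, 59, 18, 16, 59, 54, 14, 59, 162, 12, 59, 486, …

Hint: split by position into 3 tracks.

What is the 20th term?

59

Split by position mod 3 into 3 tracks.
Track A = 20, 18, 16, 14, 12: subtracting 2 each time.
Track B = 59, 59, 59, 59, 59: always 59.
Track C = 6, 18, 54, 162, 486: a geometric progression (common ratio 3).
Position 20 falls in track B as its term 7, giving 59.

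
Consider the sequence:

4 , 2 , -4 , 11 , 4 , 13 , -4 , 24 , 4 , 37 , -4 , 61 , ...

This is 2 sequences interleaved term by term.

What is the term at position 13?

The terms cycle through 2 interleaved subsequences.
Stream A: 4, -4, 4, -4, 4, -4. Alternating ±4.
Stream B: 2, 11, 13, 24, 37, 61. A Fibonacci-like recurrence a_n = a_{n-1} + a_{n-2}.
Term 13 comes from stream A (its 7th entry): 4.

4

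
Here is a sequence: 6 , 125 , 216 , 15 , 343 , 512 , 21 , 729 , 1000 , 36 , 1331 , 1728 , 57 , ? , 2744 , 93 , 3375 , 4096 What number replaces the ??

The slot pattern repeats as ABB (period 3), so there are 2 interleaved tracks.
Track A = 6, 15, 21, 36, 57, 93: each term equals the sum of the previous two.
Track B = 125, 216, 343, 512, 729, 1000, 1331, 1728, ?, 2744, 3375, 4096: the cubes 5³, 6³, 7³, ….
Filling track B at index 9 by its rule yields 2197.

2197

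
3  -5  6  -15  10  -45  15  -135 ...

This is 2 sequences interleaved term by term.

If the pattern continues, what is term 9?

21

Split by position mod 2 into 2 tracks.
Stream A: 3, 6, 10, 15 — triangular numbers n(n+1)/2 for n = 2, 3, ….
Stream B: -5, -15, -45, -135 — a geometric progression (common ratio 3).
Term 9 comes from stream A (its 5th entry): 21.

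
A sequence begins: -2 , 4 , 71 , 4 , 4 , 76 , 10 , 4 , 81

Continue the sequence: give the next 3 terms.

16, 4, 86

Taking every 3rd term gives 3 separate tracks.
Stream A is -2, 4, 10, which is linear: a_n = -8 + 6·n.
Stream B is 4, 4, 4, which is constant 4.
Stream C is 71, 76, 81, which is arithmetic, step +5.
Term 10 comes from stream A (its 4th entry): 16.
Term 11 comes from stream B (its 4th entry): 4.
Position 12 → stream C, term 4 = 86.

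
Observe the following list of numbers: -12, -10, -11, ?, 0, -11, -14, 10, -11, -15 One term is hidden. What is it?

-13

Split by position mod 3: positions 1, 4, 7, … form one track, and each other residue class forms its own.
Stream A: -12, ?, -14, -15 (linear: a_n = -11 − n).
Stream B: -10, 0, 10 (linear: a_n = -20 + 10·n).
Stream C: -11, -11, -11 (constant -11).
So the missing entry in stream A is -13.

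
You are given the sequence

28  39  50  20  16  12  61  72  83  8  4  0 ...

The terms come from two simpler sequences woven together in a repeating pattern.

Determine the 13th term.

The slot pattern repeats as AAABBB (period 6), so there are 2 interleaved tracks.
Stream A: 28, 39, 50, 61, 72, 83. Linear: a_n = 17 + 11·n.
Stream B: 20, 16, 12, 8, 4, 0. Linear: a_n = 24 − 4·n.
The 13th slot belongs to stream A; its 7th term is 94.

94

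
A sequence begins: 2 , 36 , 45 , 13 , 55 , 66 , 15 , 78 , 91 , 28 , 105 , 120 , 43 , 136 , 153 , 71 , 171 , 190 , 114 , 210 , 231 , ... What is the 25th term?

Reading positions in blocks of 3 reveals the pattern ABB — 2 tracks woven together.
Subsequence A: 2, 13, 15, 28, 43, 71, 114. A Fibonacci-like recurrence a_n = a_{n-1} + a_{n-2}.
Subsequence B: 36, 45, 55, 66, 78, 91, 105, 120, 136, 153, 171, 190, 210, 231. Triangular numbers n(n+1)/2 for n = 8, 9, ….
Position 25 → subsequence A, term 9 = 299.

299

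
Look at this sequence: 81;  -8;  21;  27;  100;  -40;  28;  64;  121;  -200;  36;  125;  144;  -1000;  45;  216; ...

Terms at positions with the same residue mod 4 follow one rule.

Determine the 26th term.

-125000

Read the sequence 4 terms at a time; column i is its own pattern.
Track A: 81, 100, 121, 144. Consecutive squares n² from n = 9.
Track B: -8, -40, -200, -1000. Geometric with ratio 5.
Track C: 21, 28, 36, 45. The triangular numbers T_6, T_7, ….
Track D: 27, 64, 125, 216. Perfect cubes starting at 3³.
The 26th slot belongs to track B; its 7th term is -125000.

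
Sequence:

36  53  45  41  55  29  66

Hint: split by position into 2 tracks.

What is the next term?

17

Positions 1, 3, 5, … form one subsequence and positions 2, 4, 6, … form another.
Subsequence A is 36, 45, 55, 66, which is the triangular numbers T_8, T_9, ….
Subsequence B is 53, 41, 29, which is subtracting 12 each time.
Position 8 → subsequence B, term 4 = 17.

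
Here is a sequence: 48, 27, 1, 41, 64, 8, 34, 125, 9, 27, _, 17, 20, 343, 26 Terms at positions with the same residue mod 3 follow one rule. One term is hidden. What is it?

Split by position mod 3: positions 1, 4, 7, … form one track, and each other residue class forms its own.
Stream A: 48, 41, 34, 27, 20 — arithmetic with common difference −7.
Stream B: 27, 64, 125, ?, 343 — consecutive cubes n³ from n = 3.
Stream C: 1, 8, 9, 17, 26 — a Fibonacci-like recurrence a_n = a_{n-1} + a_{n-2}.
Filling stream B at index 4 by its rule yields 216.

216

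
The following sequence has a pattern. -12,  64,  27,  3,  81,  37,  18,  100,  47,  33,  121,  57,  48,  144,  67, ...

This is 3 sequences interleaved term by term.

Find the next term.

Split by position mod 3 into 3 tracks.
Track A is -12, 3, 18, 33, 48, which is arithmetic with common difference +15.
Track B is 64, 81, 100, 121, 144, which is perfect squares starting at 8².
Track C is 27, 37, 47, 57, 67, which is arithmetic with common difference +10.
Term 16 comes from track A (its 6th entry): 63.

63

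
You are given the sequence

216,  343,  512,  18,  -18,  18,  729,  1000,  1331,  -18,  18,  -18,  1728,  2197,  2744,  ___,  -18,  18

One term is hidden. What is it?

18

The slot pattern repeats as AAABBB (period 6), so there are 2 interleaved tracks.
Track A: 216, 343, 512, 729, 1000, 1331, 1728, 2197, 2744 — perfect cubes starting at 6³.
Track B: 18, -18, 18, -18, 18, -18, ?, -18, 18 — alternating ±18.
Track B's pattern makes the blank 18.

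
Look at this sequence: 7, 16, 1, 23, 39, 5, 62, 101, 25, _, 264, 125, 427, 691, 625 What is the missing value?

163

Reading positions in blocks of 3 reveals the pattern AAB — 2 tracks woven together.
Track A: 7, 16, 23, 39, 62, 101, ?, 264, 427, 691 (a Fibonacci-like recurrence a_n = a_{n-1} + a_{n-2}).
Track B: 1, 5, 25, 125, 625 (successive powers of 5).
The gap is track A's term 7; the rule gives 163.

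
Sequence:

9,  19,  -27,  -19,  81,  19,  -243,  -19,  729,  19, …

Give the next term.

-2187

Taking every 2nd term gives 2 separate tracks.
Track A: 9, -27, 81, -243, 729. Multiplying by -3 each time.
Track B: 19, -19, 19, -19, 19. Alternating ±19.
Term 11 comes from track A (its 6th entry): -2187.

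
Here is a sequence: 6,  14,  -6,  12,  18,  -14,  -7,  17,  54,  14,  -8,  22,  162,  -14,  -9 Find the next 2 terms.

Split by position mod 4 into 4 tracks.
Track A: 6, 18, 54, 162. Geometric with ratio 3.
Track B: 14, -14, 14, -14. The oscillation 14·(−1)^(n+1).
Track C: -6, -7, -8, -9. Arithmetic, step −1.
Track D: 12, 17, 22. Linear: a_n = 7 + 5·n.
The 16th slot belongs to track D; its 4th term is 27.
Position 17 → track A, term 5 = 486.

27, 486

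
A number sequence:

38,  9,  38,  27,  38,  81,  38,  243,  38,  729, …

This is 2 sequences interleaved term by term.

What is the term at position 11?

38

Odd-indexed and even-indexed terms follow separate rules.
Subsequence A = 38, 38, 38, 38, 38: constant 38.
Subsequence B = 9, 27, 81, 243, 729: a geometric progression (common ratio 3).
Term 11 comes from subsequence A (its 6th entry): 38.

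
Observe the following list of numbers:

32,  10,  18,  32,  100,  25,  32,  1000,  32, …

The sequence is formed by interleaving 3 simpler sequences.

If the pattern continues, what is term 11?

10000

Split by position mod 3: positions 1, 4, 7, … form one track, and each other residue class forms its own.
Track A: 32, 32, 32. The constant sequence 32.
Track B: 10, 100, 1000. Powers of 10.
Track C: 18, 25, 32. Linear: a_n = 11 + 7·n.
Term 11 comes from track B (its 4th entry): 10000.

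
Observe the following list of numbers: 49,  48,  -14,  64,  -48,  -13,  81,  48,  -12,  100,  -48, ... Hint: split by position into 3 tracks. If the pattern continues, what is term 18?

-9

Split by position mod 3 into 3 tracks.
Stream A = 49, 64, 81, 100: perfect squares starting at 7².
Stream B = 48, -48, 48, -48: alternating ±48.
Stream C = -14, -13, -12: arithmetic with common difference +1.
Position 18 → stream C, term 6 = -9.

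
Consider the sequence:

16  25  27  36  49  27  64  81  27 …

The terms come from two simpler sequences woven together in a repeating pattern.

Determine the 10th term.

100

Reading positions in blocks of 3 reveals the pattern AAB — 2 tracks woven together.
Stream A is 16, 25, 36, 49, 64, 81, which is perfect squares starting at 4².
Stream B is 27, 27, 27, which is always 27.
Position 10 → stream A, term 7 = 100.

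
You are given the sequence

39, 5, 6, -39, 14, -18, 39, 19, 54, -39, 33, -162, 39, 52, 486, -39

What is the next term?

Taking every 3rd term gives 3 separate tracks.
Track A = 39, -39, 39, -39, 39, -39: alternating ±39.
Track B = 5, 14, 19, 33, 52: Fibonacci-style (each term is the sum of the two before it).
Track C = 6, -18, 54, -162, 486: a geometric progression (common ratio -3).
Term 17 comes from track B (its 6th entry): 85.

85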